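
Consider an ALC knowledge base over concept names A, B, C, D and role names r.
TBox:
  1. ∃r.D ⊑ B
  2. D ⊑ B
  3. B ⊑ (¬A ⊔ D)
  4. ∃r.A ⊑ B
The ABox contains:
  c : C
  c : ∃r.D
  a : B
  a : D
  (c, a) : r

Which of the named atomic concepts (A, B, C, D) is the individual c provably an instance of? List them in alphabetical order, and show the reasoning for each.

{B, C}

1. c : A?  L(c) = {C, ∃r.D} ∪ {¬A}
   apply at c: ∃r.D⊑B
   open: L(c) ⊇ {B, C, ¬A, ¬D, ∀r.¬A, …} (+ ∃-successors) — c ∉ A possible
2. c : B?  L(c) = {C, ∃r.D} ∪ {¬B}
   clash {B, ¬B} at c — c ∈ B
3. c : C?  L(c) = {C, ∃r.D} ∪ {¬C}
   clash {C, ¬C} at c — c ∈ C
4. c : D?  L(c) = {C, ∃r.D} ∪ {¬D}
   apply at c: ∃r.D⊑B
   open: L(c) ⊇ {B, C, ¬A, ¬D, ∀r.¬A, …} (+ ∃-successors) — c ∉ D possible
5. Entailed for c: {B, C}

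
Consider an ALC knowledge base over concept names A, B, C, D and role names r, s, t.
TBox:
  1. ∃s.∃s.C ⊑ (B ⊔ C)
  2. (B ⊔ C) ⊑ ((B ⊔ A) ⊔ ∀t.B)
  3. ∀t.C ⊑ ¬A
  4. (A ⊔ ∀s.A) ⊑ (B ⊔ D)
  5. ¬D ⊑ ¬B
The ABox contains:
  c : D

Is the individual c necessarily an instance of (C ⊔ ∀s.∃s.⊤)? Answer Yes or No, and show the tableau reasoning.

No

1. c : (C ⊔ ∀s.∃s.⊤)?  L(c) = {D} ∪ {(¬C ⊓ ∃s.∀s.⊥)}
   open: L(c) ⊇ {D, ¬A, ¬B, ¬C, ∀s.∀s.¬C, …} (+ ∃-successors) — c ∉ (C ⊔ ∀s.∃s.⊤) possible
2. Hence c : (C ⊔ ∀s.∃s.⊤): not entailed.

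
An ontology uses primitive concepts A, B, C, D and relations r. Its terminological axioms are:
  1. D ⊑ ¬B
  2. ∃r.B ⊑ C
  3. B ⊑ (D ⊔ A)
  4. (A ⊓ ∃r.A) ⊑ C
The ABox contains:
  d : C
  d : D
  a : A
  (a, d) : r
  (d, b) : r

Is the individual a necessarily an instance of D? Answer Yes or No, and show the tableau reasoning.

No

1. a : D?  L(a) = {A} ∪ {¬D}
   open: L(a) ⊇ {A, ¬B, ¬D, ∀r.¬A, ∀r.¬B} — a ∉ D possible
2. Hence a : D: not entailed.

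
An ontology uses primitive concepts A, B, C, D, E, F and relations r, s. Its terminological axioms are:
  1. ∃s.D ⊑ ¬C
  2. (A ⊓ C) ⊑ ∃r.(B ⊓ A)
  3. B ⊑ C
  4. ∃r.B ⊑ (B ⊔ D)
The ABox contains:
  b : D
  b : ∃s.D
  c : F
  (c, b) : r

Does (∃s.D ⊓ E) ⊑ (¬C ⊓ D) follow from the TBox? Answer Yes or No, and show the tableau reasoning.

No

1. (∃s.D ⊓ E) ⊑ (¬C ⊓ D)  ⇔  ((∃s.D ⊓ E) ⊓ (C ⊔ ¬D)) unsat w.r.t. T
   apply at x₀: ∃s.D⊑¬C
   open: L(x₀) ⊇ {E, ¬A, ¬B, ¬C, ¬D, …} (+ ∃-successors)
2. Hence (∃s.D ⊓ E) ⊑ (¬C ⊓ D): not entailed.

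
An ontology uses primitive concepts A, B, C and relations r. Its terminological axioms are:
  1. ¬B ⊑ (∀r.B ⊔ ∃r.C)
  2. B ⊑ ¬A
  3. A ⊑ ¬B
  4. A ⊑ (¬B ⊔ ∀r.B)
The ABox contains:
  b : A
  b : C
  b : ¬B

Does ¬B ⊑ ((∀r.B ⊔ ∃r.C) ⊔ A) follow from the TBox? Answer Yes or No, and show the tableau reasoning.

Yes

1. ¬B ⊑ ((∀r.B ⊔ ∃r.C) ⊔ A)  ⇔  (¬B ⊓ ((∃r.¬B ⊓ ∀r.¬C) ⊓ ¬A)) unsat w.r.t. T
   all branches close; clash {C, ¬C} at an ∃-successor
2. Hence ¬B ⊑ ((∀r.B ⊔ ∃r.C) ⊔ A): entailed.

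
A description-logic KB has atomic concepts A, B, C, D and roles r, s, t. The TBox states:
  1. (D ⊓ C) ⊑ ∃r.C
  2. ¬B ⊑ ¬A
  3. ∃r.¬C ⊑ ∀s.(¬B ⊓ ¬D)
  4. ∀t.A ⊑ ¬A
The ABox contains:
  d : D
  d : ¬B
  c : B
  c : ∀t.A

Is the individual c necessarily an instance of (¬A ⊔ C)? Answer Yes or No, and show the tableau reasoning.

1. c : (¬A ⊔ C)?  L(c) = {B, ∀t.A} ∪ {(A ⊓ ¬C)}
   clash {A, ¬A} at c — c ∈ (¬A ⊔ C)
2. Hence c : (¬A ⊔ C): entailed.

Yes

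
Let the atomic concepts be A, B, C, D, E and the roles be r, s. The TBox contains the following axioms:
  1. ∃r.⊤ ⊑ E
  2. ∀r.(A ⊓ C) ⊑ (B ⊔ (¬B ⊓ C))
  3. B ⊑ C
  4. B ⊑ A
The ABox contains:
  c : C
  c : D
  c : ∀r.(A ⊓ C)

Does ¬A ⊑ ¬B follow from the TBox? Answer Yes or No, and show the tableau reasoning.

1. ¬A ⊑ ¬B  ⇔  (¬A ⊓ B) unsat w.r.t. T
   all branches close; clash {A, ¬A} at x₀
2. Hence ¬A ⊑ ¬B: entailed.

Yes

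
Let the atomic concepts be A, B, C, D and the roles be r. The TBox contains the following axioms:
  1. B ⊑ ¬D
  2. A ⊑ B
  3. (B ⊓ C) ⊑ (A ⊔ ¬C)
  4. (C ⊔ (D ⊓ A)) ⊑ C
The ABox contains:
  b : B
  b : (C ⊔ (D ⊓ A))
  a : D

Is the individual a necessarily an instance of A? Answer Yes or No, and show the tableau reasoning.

1. a : A?  L(a) = {D} ∪ {¬A}
   open: L(a) ⊇ {D, ¬A, ¬B, ¬C} — a ∉ A possible
2. Hence a : A: not entailed.

No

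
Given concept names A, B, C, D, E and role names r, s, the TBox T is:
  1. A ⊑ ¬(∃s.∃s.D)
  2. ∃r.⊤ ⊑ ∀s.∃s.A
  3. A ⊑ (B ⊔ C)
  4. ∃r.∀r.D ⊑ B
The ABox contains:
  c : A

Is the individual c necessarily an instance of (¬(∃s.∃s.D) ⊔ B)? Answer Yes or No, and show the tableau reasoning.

1. c : (¬(∃s.∃s.D) ⊔ B)?  L(c) = {A} ∪ {(∃s.∃s.D ⊓ ¬B)}
   clash {B, ¬B} at c — c ∈ (¬(∃s.∃s.D) ⊔ B)
2. Hence c : (¬(∃s.∃s.D) ⊔ B): entailed.

Yes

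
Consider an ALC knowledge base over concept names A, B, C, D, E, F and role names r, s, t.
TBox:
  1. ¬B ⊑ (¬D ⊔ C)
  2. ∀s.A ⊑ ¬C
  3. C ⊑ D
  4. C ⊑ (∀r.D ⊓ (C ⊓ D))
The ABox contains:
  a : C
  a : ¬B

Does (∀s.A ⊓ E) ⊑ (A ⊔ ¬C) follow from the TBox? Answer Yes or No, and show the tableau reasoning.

Yes

1. (∀s.A ⊓ E) ⊑ (A ⊔ ¬C)  ⇔  ((∀s.A ⊓ E) ⊓ (¬A ⊓ C)) unsat w.r.t. T
   all branches close; clash {C, ¬C} at x₀
2. Hence (∀s.A ⊓ E) ⊑ (A ⊔ ¬C): entailed.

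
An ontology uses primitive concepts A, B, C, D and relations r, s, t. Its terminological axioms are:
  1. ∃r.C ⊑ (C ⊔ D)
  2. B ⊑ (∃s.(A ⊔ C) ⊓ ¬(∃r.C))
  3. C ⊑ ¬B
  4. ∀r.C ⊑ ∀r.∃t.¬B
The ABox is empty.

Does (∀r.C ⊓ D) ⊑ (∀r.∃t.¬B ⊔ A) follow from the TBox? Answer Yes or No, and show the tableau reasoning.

Yes

1. (∀r.C ⊓ D) ⊑ (∀r.∃t.¬B ⊔ A)  ⇔  ((∀r.C ⊓ D) ⊓ (∃r.∀t.B ⊓ ¬A)) unsat w.r.t. T
   all branches close; clash {B, ¬B} at an ∃-successor
2. Hence (∀r.C ⊓ D) ⊑ (∀r.∃t.¬B ⊔ A): entailed.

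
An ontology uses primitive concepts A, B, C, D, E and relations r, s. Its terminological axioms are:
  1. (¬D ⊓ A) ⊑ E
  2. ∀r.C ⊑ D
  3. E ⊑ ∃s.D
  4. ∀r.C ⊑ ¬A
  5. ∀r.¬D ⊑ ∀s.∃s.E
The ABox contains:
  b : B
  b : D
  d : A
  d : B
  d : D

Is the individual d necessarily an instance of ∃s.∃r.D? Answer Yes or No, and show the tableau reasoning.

1. d : ∃s.∃r.D?  L(d) = {A, B, D} ∪ {∀s.∀r.¬D}
   open: L(d) ⊇ {A, B, D, ¬E, ∀s.∀r.¬D, …} (+ ∃-successors) — d ∉ ∃s.∃r.D possible
2. Hence d : ∃s.∃r.D: not entailed.

No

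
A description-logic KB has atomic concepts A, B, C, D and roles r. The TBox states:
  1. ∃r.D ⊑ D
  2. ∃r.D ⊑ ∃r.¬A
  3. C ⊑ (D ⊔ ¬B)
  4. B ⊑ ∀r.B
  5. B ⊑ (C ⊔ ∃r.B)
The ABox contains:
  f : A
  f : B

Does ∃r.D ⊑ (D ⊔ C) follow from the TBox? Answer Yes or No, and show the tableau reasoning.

1. ∃r.D ⊑ (D ⊔ C)  ⇔  (∃r.D ⊓ (¬D ⊓ ¬C)) unsat w.r.t. T
   all branches close; clash {D, ¬D} at x₀
2. Hence ∃r.D ⊑ (D ⊔ C): entailed.

Yes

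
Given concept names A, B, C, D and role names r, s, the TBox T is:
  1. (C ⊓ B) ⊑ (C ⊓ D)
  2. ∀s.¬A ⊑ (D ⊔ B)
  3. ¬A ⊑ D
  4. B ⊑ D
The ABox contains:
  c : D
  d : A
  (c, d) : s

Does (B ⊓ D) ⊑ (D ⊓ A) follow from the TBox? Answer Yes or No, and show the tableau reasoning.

No

1. (B ⊓ D) ⊑ (D ⊓ A)  ⇔  ((B ⊓ D) ⊓ (¬D ⊔ ¬A)) unsat w.r.t. T
   open: L(x₀) ⊇ {B, D, ¬A, ¬C, ∃s.A} (+ ∃-successors)
2. Hence (B ⊓ D) ⊑ (D ⊓ A): not entailed.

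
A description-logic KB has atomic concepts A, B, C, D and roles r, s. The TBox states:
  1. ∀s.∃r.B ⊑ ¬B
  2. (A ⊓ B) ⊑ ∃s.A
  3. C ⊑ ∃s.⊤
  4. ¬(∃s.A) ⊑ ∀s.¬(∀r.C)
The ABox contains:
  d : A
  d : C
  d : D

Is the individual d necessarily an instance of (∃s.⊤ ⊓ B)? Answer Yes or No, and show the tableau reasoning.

No

1. d : (∃s.⊤ ⊓ B)?  L(d) = {A, C, D} ∪ {(∀s.⊥ ⊔ ¬B)}
   apply at d: C⊑∃s.⊤
   open: L(d) ⊇ {A, C, D, ¬B, ∃s.A, …} (+ ∃-successors) — d ∉ (∃s.⊤ ⊓ B) possible
2. Hence d : (∃s.⊤ ⊓ B): not entailed.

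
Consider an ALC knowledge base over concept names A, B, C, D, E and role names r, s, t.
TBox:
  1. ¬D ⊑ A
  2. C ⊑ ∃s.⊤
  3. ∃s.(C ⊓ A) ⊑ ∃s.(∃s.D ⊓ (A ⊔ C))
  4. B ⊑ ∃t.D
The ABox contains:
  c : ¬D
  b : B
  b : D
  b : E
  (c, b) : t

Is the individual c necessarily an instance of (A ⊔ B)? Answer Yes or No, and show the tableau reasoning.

Yes

1. c : (A ⊔ B)?  L(c) = {¬D} ∪ {(¬A ⊓ ¬B)}
   clash {A, ¬A} at c — c ∈ (A ⊔ B)
2. Hence c : (A ⊔ B): entailed.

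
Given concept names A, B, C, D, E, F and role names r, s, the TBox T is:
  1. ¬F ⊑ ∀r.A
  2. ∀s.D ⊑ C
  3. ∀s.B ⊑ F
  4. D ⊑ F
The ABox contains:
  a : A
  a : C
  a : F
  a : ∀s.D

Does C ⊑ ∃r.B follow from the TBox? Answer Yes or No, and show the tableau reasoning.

No

1. C ⊑ ∃r.B  ⇔  (C ⊓ ∀r.¬B) unsat w.r.t. T
   open: L(x₀) ⊇ {C, F, ∀r.¬B}
2. Hence C ⊑ ∃r.B: not entailed.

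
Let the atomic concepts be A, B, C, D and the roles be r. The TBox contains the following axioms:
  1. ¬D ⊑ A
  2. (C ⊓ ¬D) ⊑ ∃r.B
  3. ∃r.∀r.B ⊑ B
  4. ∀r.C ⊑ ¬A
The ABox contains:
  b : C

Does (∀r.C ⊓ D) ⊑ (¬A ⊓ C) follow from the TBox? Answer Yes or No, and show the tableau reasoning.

1. (∀r.C ⊓ D) ⊑ (¬A ⊓ C)  ⇔  ((∀r.C ⊓ D) ⊓ (A ⊔ ¬C)) unsat w.r.t. T
   apply at x₀: ∀r.C⊑¬A
   open: L(x₀) ⊇ {D, ¬A, ¬C, ∀r.C, ∀r.∃r.¬B}
2. Hence (∀r.C ⊓ D) ⊑ (¬A ⊓ C): not entailed.

No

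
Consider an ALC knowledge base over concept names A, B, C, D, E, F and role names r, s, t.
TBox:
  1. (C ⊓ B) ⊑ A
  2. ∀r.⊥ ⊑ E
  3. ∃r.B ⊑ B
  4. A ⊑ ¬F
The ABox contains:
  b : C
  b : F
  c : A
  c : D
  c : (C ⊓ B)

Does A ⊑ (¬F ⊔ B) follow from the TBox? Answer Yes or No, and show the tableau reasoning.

1. A ⊑ (¬F ⊔ B)  ⇔  (A ⊓ (F ⊓ ¬B)) unsat w.r.t. T
   all branches close; clash {F, ¬F} at x₀
2. Hence A ⊑ (¬F ⊔ B): entailed.

Yes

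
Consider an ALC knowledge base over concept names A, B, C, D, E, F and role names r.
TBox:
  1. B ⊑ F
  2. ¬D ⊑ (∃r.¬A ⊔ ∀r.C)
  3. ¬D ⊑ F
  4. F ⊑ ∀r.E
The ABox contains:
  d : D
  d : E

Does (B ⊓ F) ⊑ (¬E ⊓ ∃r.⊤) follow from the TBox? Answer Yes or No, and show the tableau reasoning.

No

1. (B ⊓ F) ⊑ (¬E ⊓ ∃r.⊤)  ⇔  ((B ⊓ F) ⊓ (E ⊔ ∀r.⊥)) unsat w.r.t. T
   apply at x₀: F⊑∀r.E
   open: L(x₀) ⊇ {B, D, E, F, ∀r.E}
2. Hence (B ⊓ F) ⊑ (¬E ⊓ ∃r.⊤): not entailed.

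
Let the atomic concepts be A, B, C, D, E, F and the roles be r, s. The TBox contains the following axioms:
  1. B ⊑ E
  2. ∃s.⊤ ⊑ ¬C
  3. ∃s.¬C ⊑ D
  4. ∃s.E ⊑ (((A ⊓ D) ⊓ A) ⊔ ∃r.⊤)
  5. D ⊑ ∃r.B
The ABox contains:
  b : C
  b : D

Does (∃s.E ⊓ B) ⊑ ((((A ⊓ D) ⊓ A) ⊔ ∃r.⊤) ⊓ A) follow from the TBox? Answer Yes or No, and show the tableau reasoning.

1. (∃s.E ⊓ B) ⊑ ((((A ⊓ D) ⊓ A) ⊔ ∃r.⊤) ⊓ A)  ⇔  ((∃s.E ⊓ B) ⊓ ((((¬A ⊔ ¬D) ⊔ ¬A) ⊓ ∀r.⊥) ⊔ ¬A)) unsat w.r.t. T
   apply at x₀: B⊑E; ∃s.E⊑(((A ⊓ D) ⊓ A) ⊔ ∃r.⊤)
   open: L(x₀) ⊇ {B, E, ¬A, ¬C, ¬D, …} (+ ∃-successors)
2. Hence (∃s.E ⊓ B) ⊑ ((((A ⊓ D) ⊓ A) ⊔ ∃r.⊤) ⊓ A): not entailed.

No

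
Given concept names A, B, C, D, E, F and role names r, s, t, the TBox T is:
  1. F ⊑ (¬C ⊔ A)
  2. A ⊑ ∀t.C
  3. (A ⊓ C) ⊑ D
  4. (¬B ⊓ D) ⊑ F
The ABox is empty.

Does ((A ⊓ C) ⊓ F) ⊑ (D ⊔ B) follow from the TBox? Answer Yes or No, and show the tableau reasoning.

1. ((A ⊓ C) ⊓ F) ⊑ (D ⊔ B)  ⇔  (((A ⊓ C) ⊓ F) ⊓ (¬D ⊓ ¬B)) unsat w.r.t. T
   all branches close; clash {D, ¬D} at x₀
2. Hence ((A ⊓ C) ⊓ F) ⊑ (D ⊔ B): entailed.

Yes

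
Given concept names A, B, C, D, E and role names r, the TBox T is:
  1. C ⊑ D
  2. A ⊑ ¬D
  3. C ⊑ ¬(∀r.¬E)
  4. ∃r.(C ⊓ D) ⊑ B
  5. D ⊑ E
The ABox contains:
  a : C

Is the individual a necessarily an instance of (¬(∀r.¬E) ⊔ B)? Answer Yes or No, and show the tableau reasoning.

Yes

1. a : (¬(∀r.¬E) ⊔ B)?  L(a) = {C} ∪ {(∀r.¬E ⊓ ¬B)}
   clash {D, ¬D} at a — a ∈ (¬(∀r.¬E) ⊔ B)
2. Hence a : (¬(∀r.¬E) ⊔ B): entailed.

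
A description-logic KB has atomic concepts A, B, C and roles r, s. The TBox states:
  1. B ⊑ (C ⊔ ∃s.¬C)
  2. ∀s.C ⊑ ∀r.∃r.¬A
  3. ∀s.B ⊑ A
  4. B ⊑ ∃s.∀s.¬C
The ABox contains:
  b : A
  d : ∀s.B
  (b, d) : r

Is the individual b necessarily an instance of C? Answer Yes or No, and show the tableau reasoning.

1. b : C?  L(b) = {A} ∪ {¬C}
   open: L(b) ⊇ {A, ¬B, ¬C, ∃s.¬C} (+ ∃-successors) — b ∉ C possible
2. Hence b : C: not entailed.

No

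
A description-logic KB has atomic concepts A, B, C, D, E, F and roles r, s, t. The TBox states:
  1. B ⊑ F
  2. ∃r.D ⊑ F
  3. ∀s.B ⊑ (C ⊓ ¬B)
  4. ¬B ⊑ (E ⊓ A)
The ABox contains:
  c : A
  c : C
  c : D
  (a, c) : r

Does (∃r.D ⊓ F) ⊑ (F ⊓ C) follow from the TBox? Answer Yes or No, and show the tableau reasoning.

No

1. (∃r.D ⊓ F) ⊑ (F ⊓ C)  ⇔  ((∃r.D ⊓ F) ⊓ (¬F ⊔ ¬C)) unsat w.r.t. T
   open: L(x₀) ⊇ {B, F, ¬C, ∃r.D, ∃s.¬B} (+ ∃-successors)
2. Hence (∃r.D ⊓ F) ⊑ (F ⊓ C): not entailed.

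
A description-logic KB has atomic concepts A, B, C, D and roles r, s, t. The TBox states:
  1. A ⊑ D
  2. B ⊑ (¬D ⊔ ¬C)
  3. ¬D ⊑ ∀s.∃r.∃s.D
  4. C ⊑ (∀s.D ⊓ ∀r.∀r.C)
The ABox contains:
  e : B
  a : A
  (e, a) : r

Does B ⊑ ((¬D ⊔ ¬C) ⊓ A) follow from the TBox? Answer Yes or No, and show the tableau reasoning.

1. B ⊑ ((¬D ⊔ ¬C) ⊓ A)  ⇔  (B ⊓ ((D ⊓ C) ⊔ ¬A)) unsat w.r.t. T
   apply at x₀: B⊑(¬D ⊔ ¬C)
   open: L(x₀) ⊇ {B, ¬A, ¬C, ¬D, ∀s.∃r.∃s.D}
2. Hence B ⊑ ((¬D ⊔ ¬C) ⊓ A): not entailed.

No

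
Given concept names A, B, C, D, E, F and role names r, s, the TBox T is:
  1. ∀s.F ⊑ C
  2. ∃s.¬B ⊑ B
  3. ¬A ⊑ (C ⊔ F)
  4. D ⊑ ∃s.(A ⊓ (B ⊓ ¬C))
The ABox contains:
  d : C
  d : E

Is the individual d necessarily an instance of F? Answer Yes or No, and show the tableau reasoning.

1. d : F?  L(d) = {C, E} ∪ {¬F}
   open: L(d) ⊇ {A, C, E, ¬D, ¬F, …} — d ∉ F possible
2. Hence d : F: not entailed.

No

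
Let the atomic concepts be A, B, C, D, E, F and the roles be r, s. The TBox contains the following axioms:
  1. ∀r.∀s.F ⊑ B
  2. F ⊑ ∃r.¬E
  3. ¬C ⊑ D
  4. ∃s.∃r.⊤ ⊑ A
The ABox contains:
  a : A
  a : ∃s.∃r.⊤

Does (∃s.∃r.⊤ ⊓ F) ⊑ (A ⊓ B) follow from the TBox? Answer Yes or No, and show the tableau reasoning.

No

1. (∃s.∃r.⊤ ⊓ F) ⊑ (A ⊓ B)  ⇔  ((∃s.∃r.⊤ ⊓ F) ⊓ (¬A ⊔ ¬B)) unsat w.r.t. T
   apply at x₀: F⊑∃r.¬E; ∃s.∃r.⊤⊑A
   open: L(x₀) ⊇ {A, C, F, ¬B, ∃r.¬E, …} (+ ∃-successors)
2. Hence (∃s.∃r.⊤ ⊓ F) ⊑ (A ⊓ B): not entailed.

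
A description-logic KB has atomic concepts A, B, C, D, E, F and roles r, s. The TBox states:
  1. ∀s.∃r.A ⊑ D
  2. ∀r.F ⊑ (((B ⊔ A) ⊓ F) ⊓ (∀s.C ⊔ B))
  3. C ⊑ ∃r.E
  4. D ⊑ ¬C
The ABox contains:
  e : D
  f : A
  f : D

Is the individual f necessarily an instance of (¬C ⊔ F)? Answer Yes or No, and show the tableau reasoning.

Yes

1. f : (¬C ⊔ F)?  L(f) = {A, D} ∪ {(C ⊓ ¬F)}
   clash {C, ¬C} at f — f ∈ (¬C ⊔ F)
2. Hence f : (¬C ⊔ F): entailed.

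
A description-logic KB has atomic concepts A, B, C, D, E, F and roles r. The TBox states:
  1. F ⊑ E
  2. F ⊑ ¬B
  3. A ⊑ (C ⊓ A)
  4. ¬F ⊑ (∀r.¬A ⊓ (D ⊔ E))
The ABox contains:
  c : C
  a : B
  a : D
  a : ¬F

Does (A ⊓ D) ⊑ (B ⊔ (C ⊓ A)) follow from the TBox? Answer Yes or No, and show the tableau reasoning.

1. (A ⊓ D) ⊑ (B ⊔ (C ⊓ A))  ⇔  ((A ⊓ D) ⊓ (¬B ⊓ (¬C ⊔ ¬A))) unsat w.r.t. T
   all branches close; clash {A, ¬A} at x₀
2. Hence (A ⊓ D) ⊑ (B ⊔ (C ⊓ A)): entailed.

Yes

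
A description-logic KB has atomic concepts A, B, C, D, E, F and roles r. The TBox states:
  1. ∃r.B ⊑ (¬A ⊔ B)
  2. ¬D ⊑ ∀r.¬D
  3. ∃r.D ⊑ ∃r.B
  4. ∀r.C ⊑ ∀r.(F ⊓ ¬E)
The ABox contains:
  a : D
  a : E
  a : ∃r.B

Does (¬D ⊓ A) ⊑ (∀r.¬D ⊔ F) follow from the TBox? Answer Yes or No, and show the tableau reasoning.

1. (¬D ⊓ A) ⊑ (∀r.¬D ⊔ F)  ⇔  ((¬D ⊓ A) ⊓ (∃r.D ⊓ ¬F)) unsat w.r.t. T
   all branches close; clash {D, ¬D} at an ∃-successor
2. Hence (¬D ⊓ A) ⊑ (∀r.¬D ⊔ F): entailed.

Yes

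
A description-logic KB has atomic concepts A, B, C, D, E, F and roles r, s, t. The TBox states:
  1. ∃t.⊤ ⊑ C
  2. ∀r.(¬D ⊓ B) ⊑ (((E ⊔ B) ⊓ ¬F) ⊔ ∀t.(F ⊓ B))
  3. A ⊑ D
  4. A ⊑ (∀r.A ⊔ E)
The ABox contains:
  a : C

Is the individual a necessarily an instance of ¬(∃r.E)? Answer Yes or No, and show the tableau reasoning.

No

1. a : ¬(∃r.E)?  L(a) = {C} ∪ {∃r.E}
   open: L(a) ⊇ {C, ¬A, ∃r.(D ⊔ ¬B), ∃r.E} (+ ∃-successors) — a ∉ ¬(∃r.E) possible
2. Hence a : ¬(∃r.E): not entailed.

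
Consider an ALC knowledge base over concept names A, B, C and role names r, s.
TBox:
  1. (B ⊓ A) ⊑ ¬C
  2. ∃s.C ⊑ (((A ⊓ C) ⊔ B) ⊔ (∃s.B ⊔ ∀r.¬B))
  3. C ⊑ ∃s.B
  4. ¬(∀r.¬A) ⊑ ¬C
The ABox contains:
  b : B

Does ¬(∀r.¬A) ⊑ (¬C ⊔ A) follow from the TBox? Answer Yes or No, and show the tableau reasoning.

1. ¬(∀r.¬A) ⊑ (¬C ⊔ A)  ⇔  (∃r.A ⊓ (C ⊓ ¬A)) unsat w.r.t. T
   all branches close; clash {C, ¬C} at x₀
2. Hence ¬(∀r.¬A) ⊑ (¬C ⊔ A): entailed.

Yes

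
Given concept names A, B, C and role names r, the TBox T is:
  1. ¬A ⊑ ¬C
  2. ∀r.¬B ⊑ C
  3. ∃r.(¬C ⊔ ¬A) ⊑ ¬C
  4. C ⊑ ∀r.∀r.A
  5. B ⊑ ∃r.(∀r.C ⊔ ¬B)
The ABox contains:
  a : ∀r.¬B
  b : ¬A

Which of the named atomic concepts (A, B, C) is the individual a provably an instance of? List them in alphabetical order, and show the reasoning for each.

1. a : A?  L(a) = {∀r.¬B} ∪ {¬A}
   clash {C, ¬C} at a — a ∈ A
2. a : B?  L(a) = {∀r.¬B} ∪ {¬B}
   apply at a: ∀r.¬B⊑C
   open: L(a) ⊇ {A, C, ¬B, ∀r.(C ⊓ A), ∀r.¬B, …} — a ∉ B possible
3. a : C?  L(a) = {∀r.¬B} ∪ {¬C}
   clash {C, ¬C} at a — a ∈ C
4. Entailed for a: {A, C}

{A, C}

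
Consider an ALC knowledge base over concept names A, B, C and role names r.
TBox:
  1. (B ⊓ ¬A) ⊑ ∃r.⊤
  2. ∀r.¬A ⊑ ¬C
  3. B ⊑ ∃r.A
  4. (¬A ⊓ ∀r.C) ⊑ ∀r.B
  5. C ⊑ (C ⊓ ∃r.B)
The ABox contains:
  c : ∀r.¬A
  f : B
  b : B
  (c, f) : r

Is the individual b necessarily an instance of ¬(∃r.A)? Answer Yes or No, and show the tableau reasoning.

No

1. b : ¬(∃r.A)?  L(b) = {B} ∪ {∃r.A}
   open: L(b) ⊇ {A, B, ¬C, ∃r.A} (+ ∃-successors) — b ∉ ¬(∃r.A) possible
2. Hence b : ¬(∃r.A): not entailed.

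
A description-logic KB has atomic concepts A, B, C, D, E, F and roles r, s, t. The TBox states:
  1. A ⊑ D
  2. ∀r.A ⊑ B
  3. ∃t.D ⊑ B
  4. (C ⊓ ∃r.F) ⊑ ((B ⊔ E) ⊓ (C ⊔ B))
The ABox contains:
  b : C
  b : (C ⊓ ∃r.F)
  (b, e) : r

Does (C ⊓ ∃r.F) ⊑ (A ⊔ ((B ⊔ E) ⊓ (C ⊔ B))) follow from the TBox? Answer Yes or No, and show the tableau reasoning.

Yes

1. (C ⊓ ∃r.F) ⊑ (A ⊔ ((B ⊔ E) ⊓ (C ⊔ B)))  ⇔  ((C ⊓ ∃r.F) ⊓ (¬A ⊓ ((¬B ⊓ ¬E) ⊔ (¬C ⊓ ¬B)))) unsat w.r.t. T
   all branches close; clash {C, ¬C} at x₀
2. Hence (C ⊓ ∃r.F) ⊑ (A ⊔ ((B ⊔ E) ⊓ (C ⊔ B))): entailed.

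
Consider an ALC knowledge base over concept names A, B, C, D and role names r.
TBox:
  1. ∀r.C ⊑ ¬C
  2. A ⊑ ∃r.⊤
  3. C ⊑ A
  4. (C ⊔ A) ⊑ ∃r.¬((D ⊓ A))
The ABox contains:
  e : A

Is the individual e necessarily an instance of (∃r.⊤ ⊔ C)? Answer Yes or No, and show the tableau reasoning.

Yes

1. e : (∃r.⊤ ⊔ C)?  L(e) = {A} ∪ {(∀r.⊥ ⊓ ¬C)}
   clash ⊥ at an ∃-successor — e ∈ (∃r.⊤ ⊔ C)
2. Hence e : (∃r.⊤ ⊔ C): entailed.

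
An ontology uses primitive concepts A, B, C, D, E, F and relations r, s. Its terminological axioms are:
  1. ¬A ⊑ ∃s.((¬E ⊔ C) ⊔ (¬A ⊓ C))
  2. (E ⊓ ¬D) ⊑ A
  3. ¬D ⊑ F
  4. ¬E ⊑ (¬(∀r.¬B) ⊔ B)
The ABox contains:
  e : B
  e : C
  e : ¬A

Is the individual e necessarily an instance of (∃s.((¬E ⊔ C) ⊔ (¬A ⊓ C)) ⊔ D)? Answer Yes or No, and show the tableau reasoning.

Yes

1. e : (∃s.((¬E ⊔ C) ⊔ (¬A ⊓ C)) ⊔ D)?  L(e) = {B, C, ¬A} ∪ {(∀s.((E ⊓ ¬C) ⊓ (A ⊔ ¬C)) ⊓ ¬D)}
   clash {A, ¬A} at e — e ∈ (∃s.((¬E ⊔ C) ⊔ (¬A ⊓ C)) ⊔ D)
2. Hence e : (∃s.((¬E ⊔ C) ⊔ (¬A ⊓ C)) ⊔ D): entailed.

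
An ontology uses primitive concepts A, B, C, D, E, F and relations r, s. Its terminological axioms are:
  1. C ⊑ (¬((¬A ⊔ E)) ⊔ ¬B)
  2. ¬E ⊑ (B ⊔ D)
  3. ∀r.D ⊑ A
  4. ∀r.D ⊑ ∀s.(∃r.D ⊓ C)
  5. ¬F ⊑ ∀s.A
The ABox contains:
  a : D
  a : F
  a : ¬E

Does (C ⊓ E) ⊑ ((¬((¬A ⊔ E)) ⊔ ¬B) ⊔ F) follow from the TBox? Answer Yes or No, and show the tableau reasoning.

Yes

1. (C ⊓ E) ⊑ ((¬((¬A ⊔ E)) ⊔ ¬B) ⊔ F)  ⇔  ((C ⊓ E) ⊓ (((¬A ⊔ E) ⊓ B) ⊓ ¬F)) unsat w.r.t. T
   all branches close; clash {B, ¬B} at x₀
2. Hence (C ⊓ E) ⊑ ((¬((¬A ⊔ E)) ⊔ ¬B) ⊔ F): entailed.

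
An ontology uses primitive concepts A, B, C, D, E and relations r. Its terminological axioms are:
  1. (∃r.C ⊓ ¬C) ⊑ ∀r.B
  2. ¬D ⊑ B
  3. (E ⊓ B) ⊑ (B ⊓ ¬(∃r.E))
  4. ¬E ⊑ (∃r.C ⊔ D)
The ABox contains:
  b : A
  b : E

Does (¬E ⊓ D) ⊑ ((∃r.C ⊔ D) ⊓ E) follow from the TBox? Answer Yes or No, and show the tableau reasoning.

1. (¬E ⊓ D) ⊑ ((∃r.C ⊔ D) ⊓ E)  ⇔  ((¬E ⊓ D) ⊓ ((∀r.¬C ⊓ ¬D) ⊔ ¬E)) unsat w.r.t. T
   apply at x₀: ¬E⊑(∃r.C ⊔ D)
   open: L(x₀) ⊇ {D, ¬E, ∀r.¬C}
2. Hence (¬E ⊓ D) ⊑ ((∃r.C ⊔ D) ⊓ E): not entailed.

No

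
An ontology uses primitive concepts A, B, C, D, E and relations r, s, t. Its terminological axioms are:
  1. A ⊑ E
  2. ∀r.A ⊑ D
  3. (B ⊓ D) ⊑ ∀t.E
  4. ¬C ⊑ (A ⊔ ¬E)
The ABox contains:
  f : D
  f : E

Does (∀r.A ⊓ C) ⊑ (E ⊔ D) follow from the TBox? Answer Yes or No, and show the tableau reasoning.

Yes

1. (∀r.A ⊓ C) ⊑ (E ⊔ D)  ⇔  ((∀r.A ⊓ C) ⊓ (¬E ⊓ ¬D)) unsat w.r.t. T
   all branches close; clash {E, ¬E} at x₀
2. Hence (∀r.A ⊓ C) ⊑ (E ⊔ D): entailed.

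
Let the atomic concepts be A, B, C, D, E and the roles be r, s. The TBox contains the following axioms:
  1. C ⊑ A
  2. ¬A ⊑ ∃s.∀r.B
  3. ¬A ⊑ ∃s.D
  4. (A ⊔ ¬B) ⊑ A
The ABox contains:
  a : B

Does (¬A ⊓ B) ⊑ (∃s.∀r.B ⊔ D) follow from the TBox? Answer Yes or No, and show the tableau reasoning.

Yes

1. (¬A ⊓ B) ⊑ (∃s.∀r.B ⊔ D)  ⇔  ((¬A ⊓ B) ⊓ (∀s.∃r.¬B ⊓ ¬D)) unsat w.r.t. T
   all branches close; clash {A, ¬A} at x₀
2. Hence (¬A ⊓ B) ⊑ (∃s.∀r.B ⊔ D): entailed.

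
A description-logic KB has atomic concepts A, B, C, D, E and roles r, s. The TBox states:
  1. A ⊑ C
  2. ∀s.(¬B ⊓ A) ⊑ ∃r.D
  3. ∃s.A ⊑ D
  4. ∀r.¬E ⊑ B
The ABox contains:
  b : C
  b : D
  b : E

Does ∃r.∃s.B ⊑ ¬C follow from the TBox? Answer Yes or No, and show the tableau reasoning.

No

1. ∃r.∃s.B ⊑ ¬C  ⇔  (∃r.∃s.B ⊓ C) unsat w.r.t. T
   open: L(x₀) ⊇ {C, ∀s.¬A, ∃r.E, ∃r.∃s.B, ∃s.(B ⊔ ¬A)} (+ ∃-successors)
2. Hence ∃r.∃s.B ⊑ ¬C: not entailed.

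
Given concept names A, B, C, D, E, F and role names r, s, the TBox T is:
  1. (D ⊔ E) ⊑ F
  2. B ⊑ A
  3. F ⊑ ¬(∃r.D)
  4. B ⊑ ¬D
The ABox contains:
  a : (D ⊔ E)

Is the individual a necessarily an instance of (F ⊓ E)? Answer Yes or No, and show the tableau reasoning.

No

1. a : (F ⊓ E)?  L(a) = {(D ⊔ E)} ∪ {(¬F ⊔ ¬E)}
   apply at a: (D ⊔ E)⊑F
   open: L(a) ⊇ {D, F, ¬B, ¬E, ∀r.¬D} — a ∉ (F ⊓ E) possible
2. Hence a : (F ⊓ E): not entailed.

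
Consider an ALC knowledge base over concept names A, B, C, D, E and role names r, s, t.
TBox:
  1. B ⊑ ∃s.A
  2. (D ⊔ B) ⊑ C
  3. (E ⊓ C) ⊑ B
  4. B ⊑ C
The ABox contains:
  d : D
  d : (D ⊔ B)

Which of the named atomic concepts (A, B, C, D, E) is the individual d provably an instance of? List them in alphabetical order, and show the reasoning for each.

{C, D}

1. d : A?  L(d) = {D, (D ⊔ B)} ∪ {¬A}
   apply at d: (D ⊔ B)⊑C
   open: L(d) ⊇ {C, D, ¬A, ¬B, ¬E} — d ∉ A possible
2. d : B?  L(d) = {D, (D ⊔ B)} ∪ {¬B}
   apply at d: (D ⊔ B)⊑C
   open: L(d) ⊇ {C, D, ¬B, ¬E} — d ∉ B possible
3. d : C?  L(d) = {D, (D ⊔ B)} ∪ {¬C}
   clash {C, ¬C} at d — d ∈ C
4. d : D?  L(d) = {D, (D ⊔ B)} ∪ {¬D}
   clash {D, ¬D} at d — d ∈ D
5. d : E?  L(d) = {D, (D ⊔ B)} ∪ {¬E}
   apply at d: (D ⊔ B)⊑C
   open: L(d) ⊇ {C, D, ¬B, ¬E} — d ∉ E possible
6. Entailed for d: {C, D}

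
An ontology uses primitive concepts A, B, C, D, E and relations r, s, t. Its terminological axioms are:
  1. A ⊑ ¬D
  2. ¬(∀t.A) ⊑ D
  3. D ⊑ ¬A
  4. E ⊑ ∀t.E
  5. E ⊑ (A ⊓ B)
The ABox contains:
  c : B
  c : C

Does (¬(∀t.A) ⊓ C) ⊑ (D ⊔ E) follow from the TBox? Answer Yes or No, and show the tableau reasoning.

Yes

1. (¬(∀t.A) ⊓ C) ⊑ (D ⊔ E)  ⇔  ((∃t.¬A ⊓ C) ⊓ (¬D ⊓ ¬E)) unsat w.r.t. T
   all branches close; clash {D, ¬D} at x₀
2. Hence (¬(∀t.A) ⊓ C) ⊑ (D ⊔ E): entailed.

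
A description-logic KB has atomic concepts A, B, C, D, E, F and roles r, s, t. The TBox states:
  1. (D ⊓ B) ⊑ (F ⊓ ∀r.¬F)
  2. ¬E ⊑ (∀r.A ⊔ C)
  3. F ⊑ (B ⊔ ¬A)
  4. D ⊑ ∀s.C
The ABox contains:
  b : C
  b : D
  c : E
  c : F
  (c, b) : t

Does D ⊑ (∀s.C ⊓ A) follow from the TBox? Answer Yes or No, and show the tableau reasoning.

1. D ⊑ (∀s.C ⊓ A)  ⇔  (D ⊓ (∃s.¬C ⊔ ¬A)) unsat w.r.t. T
   apply at x₀: D⊑∀s.C
   open: L(x₀) ⊇ {D, E, ¬A, ¬B, ¬F, …}
2. Hence D ⊑ (∀s.C ⊓ A): not entailed.

No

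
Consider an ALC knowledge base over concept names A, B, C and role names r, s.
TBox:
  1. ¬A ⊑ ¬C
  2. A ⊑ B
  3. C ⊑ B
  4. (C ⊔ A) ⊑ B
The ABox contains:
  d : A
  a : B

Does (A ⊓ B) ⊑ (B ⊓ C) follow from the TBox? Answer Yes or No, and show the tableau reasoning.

1. (A ⊓ B) ⊑ (B ⊓ C)  ⇔  ((A ⊓ B) ⊓ (¬B ⊔ ¬C)) unsat w.r.t. T
   open: L(x₀) ⊇ {A, B, ¬C}
2. Hence (A ⊓ B) ⊑ (B ⊓ C): not entailed.

No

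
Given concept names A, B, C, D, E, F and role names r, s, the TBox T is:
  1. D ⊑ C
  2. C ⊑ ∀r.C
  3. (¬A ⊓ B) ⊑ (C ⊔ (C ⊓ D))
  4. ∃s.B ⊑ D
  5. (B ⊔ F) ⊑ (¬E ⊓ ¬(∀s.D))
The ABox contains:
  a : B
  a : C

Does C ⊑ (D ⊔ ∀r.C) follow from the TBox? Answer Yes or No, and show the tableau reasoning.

1. C ⊑ (D ⊔ ∀r.C)  ⇔  (C ⊓ (¬D ⊓ ∃r.¬C)) unsat w.r.t. T
   all branches close; clash {D, ¬D} at x₀
2. Hence C ⊑ (D ⊔ ∀r.C): entailed.

Yes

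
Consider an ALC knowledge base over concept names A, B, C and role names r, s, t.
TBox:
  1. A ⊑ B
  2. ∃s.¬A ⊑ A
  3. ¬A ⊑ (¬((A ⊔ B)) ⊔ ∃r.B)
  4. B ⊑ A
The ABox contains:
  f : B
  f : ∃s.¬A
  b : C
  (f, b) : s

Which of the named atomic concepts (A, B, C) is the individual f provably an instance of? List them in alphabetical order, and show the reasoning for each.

{A, B}

1. f : A?  L(f) = {B, ∃s.¬A} ∪ {¬A}
   clash {A, ¬A} at f — f ∈ A
2. f : B?  L(f) = {B, ∃s.¬A} ∪ {¬B}
   clash {B, ¬B} at f — f ∈ B
3. f : C?  L(f) = {B, ∃s.¬A} ∪ {¬C}
   apply at f: ∃s.¬A⊑A; B⊑A
   open: L(f) ⊇ {A, B, ¬C, ∃s.¬A} (+ ∃-successors) — f ∉ C possible
4. Entailed for f: {A, B}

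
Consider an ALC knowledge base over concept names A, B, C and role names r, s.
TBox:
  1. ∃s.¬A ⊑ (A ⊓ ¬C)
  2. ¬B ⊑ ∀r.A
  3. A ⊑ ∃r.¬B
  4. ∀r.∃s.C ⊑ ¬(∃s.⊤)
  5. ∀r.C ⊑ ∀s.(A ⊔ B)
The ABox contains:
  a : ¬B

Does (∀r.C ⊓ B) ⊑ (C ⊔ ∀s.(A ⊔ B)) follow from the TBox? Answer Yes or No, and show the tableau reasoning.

1. (∀r.C ⊓ B) ⊑ (C ⊔ ∀s.(A ⊔ B))  ⇔  ((∀r.C ⊓ B) ⊓ (¬C ⊓ ∃s.(¬A ⊓ ¬B))) unsat w.r.t. T
   all branches close; clash ⊥ at an ∃-successor
2. Hence (∀r.C ⊓ B) ⊑ (C ⊔ ∀s.(A ⊔ B)): entailed.

Yes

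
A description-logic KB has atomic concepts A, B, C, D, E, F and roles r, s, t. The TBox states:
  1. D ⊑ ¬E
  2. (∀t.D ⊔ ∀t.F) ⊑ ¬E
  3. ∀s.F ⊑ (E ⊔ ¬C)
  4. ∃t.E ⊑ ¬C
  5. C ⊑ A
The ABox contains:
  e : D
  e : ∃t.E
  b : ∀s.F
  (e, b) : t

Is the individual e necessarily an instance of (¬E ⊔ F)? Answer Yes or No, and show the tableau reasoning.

1. e : (¬E ⊔ F)?  L(e) = {D, ∃t.E} ∪ {(E ⊓ ¬F)}
   clash {E, ¬E} at e — e ∈ (¬E ⊔ F)
2. Hence e : (¬E ⊔ F): entailed.

Yes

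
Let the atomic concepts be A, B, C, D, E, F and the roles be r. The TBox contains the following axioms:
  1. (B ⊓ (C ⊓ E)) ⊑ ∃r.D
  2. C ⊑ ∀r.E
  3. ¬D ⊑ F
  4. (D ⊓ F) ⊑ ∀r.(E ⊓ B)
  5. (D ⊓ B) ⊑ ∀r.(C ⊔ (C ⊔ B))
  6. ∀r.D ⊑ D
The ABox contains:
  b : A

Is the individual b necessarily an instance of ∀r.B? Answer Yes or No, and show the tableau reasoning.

No

1. b : ∀r.B?  L(b) = {A} ∪ {∃r.¬B}
   open: L(b) ⊇ {A, D, ¬B, ¬C, ¬F, …} (+ ∃-successors) — b ∉ ∀r.B possible
2. Hence b : ∀r.B: not entailed.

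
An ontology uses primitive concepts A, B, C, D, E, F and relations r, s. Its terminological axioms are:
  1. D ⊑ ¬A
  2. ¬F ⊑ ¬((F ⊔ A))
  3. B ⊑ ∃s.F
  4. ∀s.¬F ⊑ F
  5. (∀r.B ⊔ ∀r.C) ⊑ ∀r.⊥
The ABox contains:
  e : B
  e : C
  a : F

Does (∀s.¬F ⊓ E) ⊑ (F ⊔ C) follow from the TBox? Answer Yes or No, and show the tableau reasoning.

1. (∀s.¬F ⊓ E) ⊑ (F ⊔ C)  ⇔  ((∀s.¬F ⊓ E) ⊓ (¬F ⊓ ¬C)) unsat w.r.t. T
   all branches close; clash {F, ¬F} at an ∃-successor
2. Hence (∀s.¬F ⊓ E) ⊑ (F ⊔ C): entailed.

Yes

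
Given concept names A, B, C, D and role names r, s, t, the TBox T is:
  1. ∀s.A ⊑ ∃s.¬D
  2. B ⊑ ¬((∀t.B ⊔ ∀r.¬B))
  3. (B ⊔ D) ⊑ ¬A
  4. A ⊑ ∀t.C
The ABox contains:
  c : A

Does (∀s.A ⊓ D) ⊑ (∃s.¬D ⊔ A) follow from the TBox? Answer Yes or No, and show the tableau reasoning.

1. (∀s.A ⊓ D) ⊑ (∃s.¬D ⊔ A)  ⇔  ((∀s.A ⊓ D) ⊓ (∀s.D ⊓ ¬A)) unsat w.r.t. T
   all branches close; clash {D, ¬D} at an ∃-successor
2. Hence (∀s.A ⊓ D) ⊑ (∃s.¬D ⊔ A): entailed.

Yes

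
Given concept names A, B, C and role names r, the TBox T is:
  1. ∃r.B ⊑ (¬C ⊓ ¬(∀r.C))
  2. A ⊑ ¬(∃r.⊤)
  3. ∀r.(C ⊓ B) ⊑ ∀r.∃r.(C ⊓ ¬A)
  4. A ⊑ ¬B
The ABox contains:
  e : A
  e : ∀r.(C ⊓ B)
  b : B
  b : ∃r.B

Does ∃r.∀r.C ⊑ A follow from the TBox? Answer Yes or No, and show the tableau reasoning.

1. ∃r.∀r.C ⊑ A  ⇔  (∃r.∀r.C ⊓ ¬A) unsat w.r.t. T
   open: L(x₀) ⊇ {¬A, ∀r.¬B, ∃r.(¬C ⊔ ¬B), ∃r.∀r.C} (+ ∃-successors)
2. Hence ∃r.∀r.C ⊑ A: not entailed.

No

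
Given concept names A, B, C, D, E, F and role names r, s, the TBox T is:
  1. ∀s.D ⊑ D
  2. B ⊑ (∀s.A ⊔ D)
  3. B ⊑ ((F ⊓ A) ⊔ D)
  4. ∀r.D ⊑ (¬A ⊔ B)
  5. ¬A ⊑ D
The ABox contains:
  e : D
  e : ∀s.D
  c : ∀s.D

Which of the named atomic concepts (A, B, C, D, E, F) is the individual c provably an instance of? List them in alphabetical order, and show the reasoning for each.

1. c : A?  L(c) = {∀s.D} ∪ {¬A}
   apply at c: ∀s.D⊑D; ¬A⊑D
   open: L(c) ⊇ {D, ¬A, ¬B, ∀s.D, ∃r.¬D} (+ ∃-successors) — c ∉ A possible
2. c : B?  L(c) = {∀s.D} ∪ {¬B}
   apply at c: ∀s.D⊑D
   open: L(c) ⊇ {A, D, ¬B, ∀s.D, ∃r.¬D} (+ ∃-successors) — c ∉ B possible
3. c : C?  L(c) = {∀s.D} ∪ {¬C}
   apply at c: ∀s.D⊑D
   open: L(c) ⊇ {A, D, ¬B, ¬C, ∀s.D, …} (+ ∃-successors) — c ∉ C possible
4. c : D?  L(c) = {∀s.D} ∪ {¬D}
   clash {D, ¬D} at c — c ∈ D
5. c : E?  L(c) = {∀s.D} ∪ {¬E}
   apply at c: ∀s.D⊑D
   open: L(c) ⊇ {A, D, ¬B, ¬E, ∀s.D, …} (+ ∃-successors) — c ∉ E possible
6. c : F?  L(c) = {∀s.D} ∪ {¬F}
   apply at c: ∀s.D⊑D
   open: L(c) ⊇ {A, D, ¬B, ¬F, ∀s.D, …} (+ ∃-successors) — c ∉ F possible
7. Entailed for c: {D}

{D}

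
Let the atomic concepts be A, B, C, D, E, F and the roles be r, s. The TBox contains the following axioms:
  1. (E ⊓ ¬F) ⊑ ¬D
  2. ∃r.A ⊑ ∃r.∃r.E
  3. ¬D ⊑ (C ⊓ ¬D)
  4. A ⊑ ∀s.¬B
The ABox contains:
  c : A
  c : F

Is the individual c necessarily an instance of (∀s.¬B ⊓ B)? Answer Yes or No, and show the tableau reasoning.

No

1. c : (∀s.¬B ⊓ B)?  L(c) = {A, F} ∪ {(∃s.B ⊔ ¬B)}
   apply at c: A⊑∀s.¬B
   open: L(c) ⊇ {A, D, F, ¬B, ∀r.¬A, …} — c ∉ (∀s.¬B ⊓ B) possible
2. Hence c : (∀s.¬B ⊓ B): not entailed.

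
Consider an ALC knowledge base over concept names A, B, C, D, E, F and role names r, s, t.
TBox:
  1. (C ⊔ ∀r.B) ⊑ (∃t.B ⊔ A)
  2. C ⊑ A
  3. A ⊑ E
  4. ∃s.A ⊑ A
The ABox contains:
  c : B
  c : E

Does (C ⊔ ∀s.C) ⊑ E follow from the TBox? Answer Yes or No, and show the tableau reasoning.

1. (C ⊔ ∀s.C) ⊑ E  ⇔  ((C ⊔ ∀s.C) ⊓ ¬E) unsat w.r.t. T
   open: L(x₀) ⊇ {¬A, ¬C, ¬E, ∀s.C, ∀s.¬A, …} (+ ∃-successors)
2. Hence (C ⊔ ∀s.C) ⊑ E: not entailed.

No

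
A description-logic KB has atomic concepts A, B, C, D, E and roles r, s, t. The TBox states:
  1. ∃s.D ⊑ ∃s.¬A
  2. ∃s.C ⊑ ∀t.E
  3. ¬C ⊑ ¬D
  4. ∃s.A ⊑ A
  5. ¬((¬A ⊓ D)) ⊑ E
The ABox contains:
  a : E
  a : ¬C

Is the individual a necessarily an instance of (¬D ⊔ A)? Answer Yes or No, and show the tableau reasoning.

1. a : (¬D ⊔ A)?  L(a) = {E, ¬C} ∪ {(D ⊓ ¬A)}
   clash {D, ¬D} at a — a ∈ (¬D ⊔ A)
2. Hence a : (¬D ⊔ A): entailed.

Yes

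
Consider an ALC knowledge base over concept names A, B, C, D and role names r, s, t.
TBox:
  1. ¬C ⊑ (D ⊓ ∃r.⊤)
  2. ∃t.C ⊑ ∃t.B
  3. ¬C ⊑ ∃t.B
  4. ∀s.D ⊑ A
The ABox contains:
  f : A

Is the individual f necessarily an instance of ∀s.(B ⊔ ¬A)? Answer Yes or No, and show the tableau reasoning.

No

1. f : ∀s.(B ⊔ ¬A)?  L(f) = {A} ∪ {∃s.(¬B ⊓ A)}
   open: L(f) ⊇ {A, C, ∀t.¬C, ∃s.(¬B ⊓ A)} (+ ∃-successors) — f ∉ ∀s.(B ⊔ ¬A) possible
2. Hence f : ∀s.(B ⊔ ¬A): not entailed.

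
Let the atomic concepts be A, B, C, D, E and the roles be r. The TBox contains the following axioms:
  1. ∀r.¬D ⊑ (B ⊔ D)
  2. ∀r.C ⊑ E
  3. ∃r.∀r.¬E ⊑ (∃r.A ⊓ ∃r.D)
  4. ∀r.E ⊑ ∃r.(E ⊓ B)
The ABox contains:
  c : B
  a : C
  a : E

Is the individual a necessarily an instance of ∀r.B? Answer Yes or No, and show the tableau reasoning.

No

1. a : ∀r.B?  L(a) = {C, E} ∪ {∃r.¬B}
   open: L(a) ⊇ {C, E, ∀r.∃r.E, ∃r.D, ∃r.¬B, …} (+ ∃-successors) — a ∉ ∀r.B possible
2. Hence a : ∀r.B: not entailed.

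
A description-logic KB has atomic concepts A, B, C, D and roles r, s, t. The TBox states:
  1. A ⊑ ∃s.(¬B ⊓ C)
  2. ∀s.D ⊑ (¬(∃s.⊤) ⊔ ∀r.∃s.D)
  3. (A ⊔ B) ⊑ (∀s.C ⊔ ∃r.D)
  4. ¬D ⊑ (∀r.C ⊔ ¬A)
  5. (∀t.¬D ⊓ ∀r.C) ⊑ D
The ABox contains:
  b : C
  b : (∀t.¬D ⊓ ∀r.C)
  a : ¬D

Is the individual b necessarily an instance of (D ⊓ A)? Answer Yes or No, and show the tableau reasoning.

1. b : (D ⊓ A)?  L(b) = {C, (∀t.¬D ⊓ ∀r.C)} ∪ {(¬D ⊔ ¬A)}
   apply at b: (∀t.¬D ⊓ ∀r.C)⊑D
   open: L(b) ⊇ {C, D, ¬A, ¬B, ∀r.C, …} (+ ∃-successors) — b ∉ (D ⊓ A) possible
2. Hence b : (D ⊓ A): not entailed.

No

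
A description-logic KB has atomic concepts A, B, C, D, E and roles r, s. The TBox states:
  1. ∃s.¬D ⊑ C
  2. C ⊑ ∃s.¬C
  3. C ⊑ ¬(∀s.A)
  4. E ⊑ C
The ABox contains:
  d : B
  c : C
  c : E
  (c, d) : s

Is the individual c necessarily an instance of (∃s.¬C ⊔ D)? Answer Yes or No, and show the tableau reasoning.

1. c : (∃s.¬C ⊔ D)?  L(c) = {C, E} ∪ {(∀s.C ⊓ ¬D)}
   clash {C, ¬C} at an ∃-successor — c ∈ (∃s.¬C ⊔ D)
2. Hence c : (∃s.¬C ⊔ D): entailed.

Yes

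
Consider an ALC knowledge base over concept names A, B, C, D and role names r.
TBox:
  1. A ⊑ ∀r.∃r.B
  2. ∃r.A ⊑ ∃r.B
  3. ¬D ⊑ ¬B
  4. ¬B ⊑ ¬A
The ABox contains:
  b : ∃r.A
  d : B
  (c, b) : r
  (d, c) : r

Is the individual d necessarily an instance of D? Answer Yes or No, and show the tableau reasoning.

Yes

1. d : D?  L(d) = {B} ∪ {¬D}
   clash {B, ¬B} at d — d ∈ D
2. Hence d : D: entailed.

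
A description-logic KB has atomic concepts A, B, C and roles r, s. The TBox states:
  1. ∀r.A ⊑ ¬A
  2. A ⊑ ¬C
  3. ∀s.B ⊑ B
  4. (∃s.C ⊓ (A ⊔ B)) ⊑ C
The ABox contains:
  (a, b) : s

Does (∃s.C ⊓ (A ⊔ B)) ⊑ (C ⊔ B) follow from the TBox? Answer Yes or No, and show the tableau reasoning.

Yes

1. (∃s.C ⊓ (A ⊔ B)) ⊑ (C ⊔ B)  ⇔  ((∃s.C ⊓ (A ⊔ B)) ⊓ (¬C ⊓ ¬B)) unsat w.r.t. T
   all branches close; clash {B, ¬B} at x₀
2. Hence (∃s.C ⊓ (A ⊔ B)) ⊑ (C ⊔ B): entailed.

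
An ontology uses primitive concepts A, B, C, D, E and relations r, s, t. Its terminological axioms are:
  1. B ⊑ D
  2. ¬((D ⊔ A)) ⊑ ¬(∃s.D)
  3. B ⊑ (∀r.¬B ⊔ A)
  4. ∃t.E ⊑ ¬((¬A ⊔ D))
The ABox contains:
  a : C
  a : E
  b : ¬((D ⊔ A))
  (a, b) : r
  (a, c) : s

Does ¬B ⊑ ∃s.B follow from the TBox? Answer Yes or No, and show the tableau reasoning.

No

1. ¬B ⊑ ∃s.B  ⇔  (¬B ⊓ ∀s.¬B) unsat w.r.t. T
   open: L(x₀) ⊇ {D, ¬B, ∀s.¬B, ∀t.¬E}
2. Hence ¬B ⊑ ∃s.B: not entailed.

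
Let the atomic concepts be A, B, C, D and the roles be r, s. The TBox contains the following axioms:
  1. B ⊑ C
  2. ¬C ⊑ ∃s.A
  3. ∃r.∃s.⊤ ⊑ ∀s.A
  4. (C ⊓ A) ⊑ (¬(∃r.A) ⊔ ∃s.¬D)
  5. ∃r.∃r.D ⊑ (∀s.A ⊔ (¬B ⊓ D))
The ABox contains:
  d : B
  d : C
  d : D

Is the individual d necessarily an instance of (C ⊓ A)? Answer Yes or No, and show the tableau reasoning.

No

1. d : (C ⊓ A)?  L(d) = {B, C, D} ∪ {(¬C ⊔ ¬A)}
   open: L(d) ⊇ {B, C, D, ¬A, ∀r.∀r.¬D, …} — d ∉ (C ⊓ A) possible
2. Hence d : (C ⊓ A): not entailed.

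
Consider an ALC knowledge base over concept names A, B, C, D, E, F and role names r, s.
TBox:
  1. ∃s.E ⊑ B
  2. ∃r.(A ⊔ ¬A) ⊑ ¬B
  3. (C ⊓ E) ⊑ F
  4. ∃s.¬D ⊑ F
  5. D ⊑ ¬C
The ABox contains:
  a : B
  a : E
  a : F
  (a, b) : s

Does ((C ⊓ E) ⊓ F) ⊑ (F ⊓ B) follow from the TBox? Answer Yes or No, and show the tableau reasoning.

No

1. ((C ⊓ E) ⊓ F) ⊑ (F ⊓ B)  ⇔  (((C ⊓ E) ⊓ F) ⊓ (¬F ⊔ ¬B)) unsat w.r.t. T
   open: L(x₀) ⊇ {C, E, F, ¬B, ¬D, …}
2. Hence ((C ⊓ E) ⊓ F) ⊑ (F ⊓ B): not entailed.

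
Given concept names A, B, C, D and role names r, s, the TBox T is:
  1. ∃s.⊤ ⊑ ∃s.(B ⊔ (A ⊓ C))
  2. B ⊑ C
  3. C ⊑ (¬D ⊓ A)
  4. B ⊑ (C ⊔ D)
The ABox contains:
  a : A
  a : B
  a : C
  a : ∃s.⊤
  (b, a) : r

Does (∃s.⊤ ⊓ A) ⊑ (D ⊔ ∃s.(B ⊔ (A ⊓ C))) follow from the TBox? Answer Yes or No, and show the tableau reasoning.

1. (∃s.⊤ ⊓ A) ⊑ (D ⊔ ∃s.(B ⊔ (A ⊓ C)))  ⇔  ((∃s.⊤ ⊓ A) ⊓ (¬D ⊓ ∀s.(¬B ⊓ (¬A ⊔ ¬C)))) unsat w.r.t. T
   all branches close; clash {D, ¬D} at x₀
2. Hence (∃s.⊤ ⊓ A) ⊑ (D ⊔ ∃s.(B ⊔ (A ⊓ C))): entailed.

Yes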